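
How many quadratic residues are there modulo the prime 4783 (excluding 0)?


For prime p, the number of non-zero quadratic residues is (p-1)/2.
= (4783-1)/2
= 2391

2391


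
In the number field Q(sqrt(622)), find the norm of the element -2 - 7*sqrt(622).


N(a + b*sqrt(d)) = a^2 - d*b^2
= (-2)^2 - (622)*(-7)^2
= 4 - 30478
= -30474

-30474


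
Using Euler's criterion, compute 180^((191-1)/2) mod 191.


p = 191 is prime and the exponent is (p-1)/2 = 95, so by Euler's criterion 180^95 = (180/191) = +1 or -1 mod 191.
Compute by square-and-multiply:
  95 = 64 + 16 + 8 + 4 + 2 + 1 (binary 1011111)
  Repeated squaring mod 191: 180^1 = 180, 180^2 = 121, 180^4 = 125, 180^8 = 154, 180^16 = 32, 180^32 = 69, 180^64 = 177
  180^95 = 180^64 * 180^16 * 180^8 * 180^4 * 180^2 * 180^1 = 177 * 32 * 154 * 125 * 121 * 180 mod 191
    177 * 32 = 5664 = 125 mod 191
    125 * 154 = 19250 = 150 mod 191
    150 * 125 = 18750 = 32 mod 191
    32 * 121 = 3872 = 52 mod 191
    52 * 180 = 9360 = 1 mod 191
  180^95 = 1 mod 191
Result 1: 180 is a quadratic residue mod 191.
180^95 mod 191 = 1

1


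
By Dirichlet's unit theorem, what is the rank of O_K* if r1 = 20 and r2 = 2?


By Dirichlet's unit theorem:
rank = r1 + r2 - 1
= 20 + 2 - 1
= 21

21


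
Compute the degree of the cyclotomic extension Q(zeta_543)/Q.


The degree equals Euler's totient phi(543).
543 = 3 * 181
phi(543) = 360

360


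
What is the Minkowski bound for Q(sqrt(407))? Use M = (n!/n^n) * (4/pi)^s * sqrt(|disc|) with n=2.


d = 407, d mod 4 = 3, so disc(K) = 4d = 1628; |disc(K)| = 1628
Real quadratic field, so n = 2, s = r2 = 0, r1 = 2
M = (n!/n^n) * (4/pi)^s * sqrt(|disc(K)|) = (2!/2^2) * (4/pi)^0 * sqrt(1628)
= 0.5 * 1.000000 * 40.348482
= 20.1742

20.1742


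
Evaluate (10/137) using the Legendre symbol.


p = 137 is prime, so compute (10/137) with the reciprocity algorithm (Jacobi-symbol steps: pull out 2s via (2/n), flip via reciprocity, reduce):
  pull out 2: (2/137) = +1  (since 137 mod 8 = 1)
  reciprocity: (5/137) -> +(137/5)
  reduce: (2/5)
  pull out 2: (2/5) = -1  (since 5 mod 8 = 5)
  (1/5) = 1
Product of signs = -1
(10/137) = -1

-1


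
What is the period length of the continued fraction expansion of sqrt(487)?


Run the CF algorithm for sqrt(487).
a_0 = floor(sqrt(487)) = 22; set m_0=0, q_0=1.
Recurrence: m' = q*a - m,  q' = (d - m'^2)/q,  a' = floor((a_0 + m')/q').
  step 1: m=22, q=3, a=14
  step 2: m=20, q=29, a=1
  step 3: m=9, q=14, a=2
  step 4: m=19, q=9, a=4
  step 5: m=17, q=22, a=1
  step 6: m=5, q=21, a=1
  step 7: m=16, q=11, a=3
  step 8: m=17, q=18, a=2
  step 9: m=19, q=7, a=5
  step 10: m=16, q=33, a=1
  step 11: m=17, q=6, a=6
  step 12: m=19, q=21, a=1
  step 13: m=2, q=23, a=1
  step 14: m=21, q=2, a=21
  step 15: m=21, q=23, a=1
  step 16: m=2, q=21, a=1
  step 17: m=19, q=6, a=6
  step 18: m=17, q=33, a=1
  step 19: m=16, q=7, a=5
  step 20: m=19, q=18, a=2
  step 21: m=17, q=11, a=3
  step 22: m=16, q=21, a=1
  step 23: m=5, q=22, a=1
  step 24: m=17, q=9, a=4
  step 25: m=19, q=14, a=2
  step 26: m=9, q=29, a=1
  step 27: m=20, q=3, a=14
  step 28: m=22, q=1, a=44
a_28 = 2*a_0 = 44, so the period closes here.
sqrt(487) = [22; 14, 1, 2, 4, 1, 1, 3, 2, 5, 1, 6, 1, 1, 21, 1, 1, 6, 1, 5, 2, 3, 1, 1, 4, 2, 1, 14, 44]
Period length = 28

28


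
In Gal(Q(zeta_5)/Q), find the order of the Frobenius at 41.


The Frobenius at p in Gal(Q(zeta_n)/Q) = (Z/nZ)* is the class of p, so its order is ord_5(41), the smallest k >= 1 with 41^k = 1 mod 5.
n = 5 = 5, phi(5) = 4; the order divides phi(n).
Divisors of 4: 1, 2, 4
Repeated squaring mod 5: 41^1 = 1, 41^2 = 1, 41^4 = 1
Test divisors in increasing order:
  k=1: 41^1 = 1 mod 5  <- first divisor giving 1
Order = 1

1


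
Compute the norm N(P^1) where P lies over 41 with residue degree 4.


N(P^a) = p^(a*f)
= 41^(1*4)
= 41^4
= 2825761

2825761


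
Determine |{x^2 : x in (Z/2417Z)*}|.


For prime p, the number of non-zero quadratic residues is (p-1)/2.
= (2417-1)/2
= 1208

1208


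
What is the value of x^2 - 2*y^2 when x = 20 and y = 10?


x^2 - d*y^2
= 20^2 - 2*10^2
= 400 - 200
= 200

200


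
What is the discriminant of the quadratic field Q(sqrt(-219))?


For K = Q(sqrt(d)) with d squarefree: disc(K) = d if d = 1 mod 4, and disc(K) = 4d if d = 2 or 3 mod 4.
Here d = -219, and d mod 4 = 1.
d = 1 mod 4 (O_K = Z[(1+sqrt(d))/2]), so disc(K) = d = -219

-219


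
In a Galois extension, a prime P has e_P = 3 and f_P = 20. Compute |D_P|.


|D_P| = e * f
= 3 * 20
= 60

60


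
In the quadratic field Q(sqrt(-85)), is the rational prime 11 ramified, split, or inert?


K = Q(sqrt(-85)). Since d mod 4 = 3, disc(K) = -340.
Check p | disc: -340 mod 11 = 1.
p does not divide disc. Compute Legendre symbol (d/p):
3^((11-1)/2) mod 11 = 1
(d/p) = 1, so p splits: (p) = P*P' with e=1, f=1, g=2.
Therefore p is split.

split


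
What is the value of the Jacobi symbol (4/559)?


Compute (4/559) via quadratic reciprocity:
  pull out 2: (2/559) = +1  (since 559 mod 8 = 7)
  pull out 2: (2/559) = +1  (since 559 mod 8 = 7)
  (1/559) = 1
Product of signs = 1

1


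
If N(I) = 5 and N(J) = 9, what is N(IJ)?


N(IJ) = N(I) * N(J)
= 5 * 9
= 45

45


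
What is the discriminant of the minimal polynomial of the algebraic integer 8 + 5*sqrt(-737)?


The element 8 + 5*sqrt(-737) has minimal polynomial:
x^2 - 16*x + 18489
Discriminant = (-16)^2 - 4*(18489)
= 256 - 73956
= -73700

-73700


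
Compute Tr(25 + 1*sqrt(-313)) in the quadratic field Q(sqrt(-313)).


Tr(a + b*sqrt(d)) = (a + b*sqrt(d)) + (a - b*sqrt(d)) = 2a
= 2 * (25)
= 50

50


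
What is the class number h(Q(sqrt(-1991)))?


K = Q(sqrt(-1991)). d mod 4 = 1, so D = disc(K) = d = -1991
h(K) equals the number of primitive reduced positive-definite forms (a, b, c) = a*x^2 + b*x*y + c*y^2 with b^2 - 4ac = D,
where reduced means |b| <= a <= c, with b >= 0 whenever |b| = a or a = c, and primitive means gcd(a, b, c) = 1.
Reduced forces 3a^2 <= |D| = 1991, so 1 <= a <= 25; b must have the parity of D, and c = (b^2 - D)/(4a) must be an integer >= a.
Enumerate a = 1..25, b in [-a, a]:
  a=1: (1, 1, 498)  [1]
  a=2: (2, -1, 249), (2, 1, 249)  [2]
  a=3: (3, -1, 166), (3, 1, 166)  [2]
  a=4: (4, -3, 125), (4, 3, 125)  [2]
  a=5: (5, -3, 100), (5, 3, 100)  [2]
  a=6: (6, -5, 84), (6, -1, 83), (6, 1, 83), (6, 5, 84)  [4]
  a=7: (7, -5, 72), (7, 5, 72)  [2]
  a=8: (8, -5, 63), (8, 5, 63)  [2]
  a=9: (9, -5, 56), (9, 5, 56)  [2]
  a=10: (10, -7, 51), (10, -3, 50), (10, 3, 50), (10, 7, 51)  [4]
  a=11: (11, 11, 48)  [1]
  a=12: (12, -11, 44), (12, -5, 42), (12, 5, 42), (12, 11, 44)  [4]
  a=13: none
  a=14: (14, -9, 37), (14, -5, 36), (14, 5, 36), (14, 9, 37)  [4]
  a=15: (15, -13, 36), (15, -7, 34), (15, 7, 34), (15, 13, 36)  [4]
  a=16: (16, -11, 33), (16, 11, 33)  [2]
  a=17: (17, -7, 30), (17, 7, 30)  [2]
  a=18: (18, -13, 30), (18, -5, 28), (18, 5, 28), (18, 13, 30)  [4]
  a=19: (19, -17, 30), (19, 17, 30)  [2]
  a=20: (20, -13, 27), (20, -3, 25), (20, 3, 25), (20, 13, 27)  [4]
  a=21: (21, -19, 28), (21, -5, 24), (21, 5, 24), (21, 19, 28)  [4]
  a=22: (22, -11, 24), (22, 11, 24)  [2]
  a=23..25: none
Total reduced forms: 1 + 2 + 2 + 2 + 2 + 4 + 2 + 2 + 2 + 4 + 1 + 4 + 4 + 4 + 2 + 2 + 4 + 2 + 4 + 4 + 2 = 56
h = 56

56


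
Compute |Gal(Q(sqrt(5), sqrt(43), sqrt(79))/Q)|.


The 3 square roots of distinct primes are multiplicatively independent over Q,
so [K:Q] = 2^3 and Gal(K/Q) is isomorphic to (Z/2Z)^3.
|Gal| = 2^3 = 8

8


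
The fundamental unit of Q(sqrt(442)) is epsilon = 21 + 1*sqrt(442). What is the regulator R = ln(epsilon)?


epsilon = 21 + 1*sqrt(442)
= 42.0238
R = ln(42.0238)
= 3.7382

3.7382


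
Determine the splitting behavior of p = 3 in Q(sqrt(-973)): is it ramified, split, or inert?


K = Q(sqrt(-973)). Since d mod 4 = 3, disc(K) = -3892.
Check p | disc: -3892 mod 3 = 2.
p does not divide disc. Compute Legendre symbol (d/p):
2^((3-1)/2) mod 3 = -1
(d/p) = -1, so p is inert: (p) stays prime with e=1, f=2, g=1.
Therefore p is inert.

inert


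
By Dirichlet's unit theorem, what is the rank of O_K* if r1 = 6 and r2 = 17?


By Dirichlet's unit theorem:
rank = r1 + r2 - 1
= 6 + 17 - 1
= 22

22


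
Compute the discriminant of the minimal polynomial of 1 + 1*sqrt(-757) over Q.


The element 1 + 1*sqrt(-757) has minimal polynomial:
x^2 - 2*x + 758
Discriminant = (-2)^2 - 4*(758)
= 4 - 3032
= -3028

-3028


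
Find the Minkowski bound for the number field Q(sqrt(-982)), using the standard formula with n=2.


d = -982, d mod 4 = 2, so disc(K) = 4d = -3928; |disc(K)| = 3928
Imaginary quadratic field, so n = 2, s = r2 = 1, r1 = 0
M = (n!/n^n) * (4/pi)^s * sqrt(|disc(K)|) = (2!/2^2) * (4/pi)^1 * sqrt(3928)
= 0.5 * 1.273240 * 62.673758
= 39.8994

39.8994


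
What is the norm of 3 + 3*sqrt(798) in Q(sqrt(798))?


N(a + b*sqrt(d)) = a^2 - d*b^2
= (3)^2 - (798)*(3)^2
= 9 - 7182
= -7173

-7173


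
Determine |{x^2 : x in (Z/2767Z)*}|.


For prime p, the number of non-zero quadratic residues is (p-1)/2.
= (2767-1)/2
= 1383

1383


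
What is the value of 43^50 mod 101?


p = 101 is prime and the exponent is (p-1)/2 = 50, so by Euler's criterion 43^50 = (43/101) = +1 or -1 mod 101.
Compute by square-and-multiply:
  50 = 32 + 16 + 2 (binary 110010)
  Repeated squaring mod 101: 43^1 = 43, 43^2 = 31, 43^4 = 52, 43^8 = 78, 43^16 = 24, 43^32 = 71
  43^50 = 43^32 * 43^16 * 43^2 = 71 * 24 * 31 mod 101
    71 * 24 = 1704 = 88 mod 101
    88 * 31 = 2728 = 1 mod 101
  43^50 = 1 mod 101
Result 1: 43 is a quadratic residue mod 101.
43^50 mod 101 = 1

1


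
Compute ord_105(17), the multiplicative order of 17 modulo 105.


We want ord_105(17), the smallest k >= 1 with 17^k = 1 mod 105.
n = 105 = 3 * 5 * 7, phi(105) = 48; the order divides phi(n).
Divisors of 48: 1, 2, 3, 4, 6, 8, 12, 16, 24, 48
Repeated squaring mod 105: 17^1 = 17, 17^2 = 79, 17^4 = 46, 17^8 = 16, 17^16 = 46, 17^32 = 16
Test divisors in increasing order:
  k=1: 17^1 = 17 mod 105
  k=2: 17^2 = 79 mod 105
  k=3: 17^3 = 79 * 17 = 83 mod 105
  k=4: 17^4 = 46 mod 105
  k=6: 17^6 = 46 * 79 = 64 mod 105
  k=8: 17^8 = 16 mod 105
  k=12: 17^12 = 16 * 46 = 1 mod 105  <- first divisor giving 1
Order = 12

12


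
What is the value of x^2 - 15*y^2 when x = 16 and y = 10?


x^2 - d*y^2
= 16^2 - 15*10^2
= 256 - 1500
= -1244

-1244


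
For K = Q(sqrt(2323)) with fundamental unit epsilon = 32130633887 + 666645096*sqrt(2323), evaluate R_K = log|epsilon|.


epsilon = 32130633887 + 666645096*sqrt(2323)
= 6.4261e+10
R = ln(6.4261e+10)
= 24.8862

24.8862


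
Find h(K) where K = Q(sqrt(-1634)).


K = Q(sqrt(-1634)). d mod 4 = 2, so D = disc(K) = 4d = -6536
h(K) equals the number of primitive reduced positive-definite forms (a, b, c) = a*x^2 + b*x*y + c*y^2 with b^2 - 4ac = D,
where reduced means |b| <= a <= c, with b >= 0 whenever |b| = a or a = c, and primitive means gcd(a, b, c) = 1.
Reduced forces 3a^2 <= |D| = 6536, so 1 <= a <= 46; b must have the parity of D, and c = (b^2 - D)/(4a) must be an integer >= a.
Enumerate a = 1..46, b in [-a, a]:
  a=1: (1, 0, 1634)  [1]
  a=2: (2, 0, 817)  [1]
  a=3: (3, -2, 545), (3, 2, 545)  [2]
  a=4: none
  a=5: (5, -2, 327), (5, 2, 327)  [2]
  a=6: (6, -4, 273), (6, 4, 273)  [2]
  a=7: (7, -4, 234), (7, 4, 234)  [2]
  a=8: none
  a=9: (9, -4, 182), (9, 4, 182)  [2]
  a=10: (10, -8, 165), (10, 8, 165)  [2]
  a=11: (11, -8, 150), (11, 8, 150)  [2]
  a=12: none
  a=13: (13, -4, 126), (13, 4, 126)  [2]
  a=14: (14, -4, 117), (14, 4, 117)  [2]
  a=15: (15, -8, 110), (15, -2, 109), (15, 2, 109), (15, 8, 110)  [4]
  a=16: none
  a=17: (17, -14, 99), (17, 14, 99)  [2]
  a=18: (18, -4, 91), (18, 4, 91)  [2]
  a=19: (19, 0, 86)  [1]
  a=20: none
  a=21: (21, -10, 79), (21, -4, 78), (21, 4, 78), (21, 10, 79)  [4]
  a=22: (22, -8, 75), (22, 8, 75)  [2]
  a=23..24: none
  a=25: (25, -8, 66), (25, 8, 66)  [2]
  a=26: (26, -4, 63), (26, 4, 63)  [2]
  a=27: (27, -22, 65), (27, 22, 65)  [2]
  a=28..29: none
  a=30: (30, -28, 61), (30, -8, 55), (30, 8, 55), (30, 28, 61)  [4]
  a=31: (31, -6, 53), (31, 6, 53)  [2]
  a=32: none
  a=33: (33, -14, 51), (33, -8, 50), (33, 8, 50), (33, 14, 51)  [4]
  a=34: (34, -20, 51), (34, 20, 51)  [2]
  a=35: (35, -32, 54), (35, -18, 49), (35, 18, 49), (35, 32, 54)  [4]
  a=36..37: none
  a=38: (38, 0, 43)  [1]
  a=39: (39, -22, 45), (39, -4, 42), (39, 4, 42), (39, 22, 45)  [4]
  a=40..41: none
  a=42: (42, -32, 45), (42, 32, 45)  [2]
  a=43..46: none
Total reduced forms: 1 + 1 + 2 + 2 + 2 + 2 + 2 + 2 + 2 + 2 + 2 + 4 + 2 + 2 + 1 + 4 + 2 + 2 + 2 + 2 + 4 + 2 + 4 + 2 + 4 + 1 + 4 + 2 = 64
h = 64

64


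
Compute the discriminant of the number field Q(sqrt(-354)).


For K = Q(sqrt(d)) with d squarefree: disc(K) = d if d = 1 mod 4, and disc(K) = 4d if d = 2 or 3 mod 4.
Here d = -354, and d mod 4 = 2.
d = 2 mod 4, not 1 (O_K = Z[sqrt(d)]), so disc(K) = 4d = 4 * (-354) = -1416

-1416


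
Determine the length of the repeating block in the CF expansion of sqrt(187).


Run the CF algorithm for sqrt(187).
a_0 = floor(sqrt(187)) = 13; set m_0=0, q_0=1.
Recurrence: m' = q*a - m,  q' = (d - m'^2)/q,  a' = floor((a_0 + m')/q').
  step 1: m=13, q=18, a=1
  step 2: m=5, q=9, a=2
  step 3: m=13, q=2, a=13
  step 4: m=13, q=9, a=2
  step 5: m=5, q=18, a=1
  step 6: m=13, q=1, a=26
a_6 = 2*a_0 = 26, so the period closes here.
sqrt(187) = [13; 1, 2, 13, 2, 1, 26]
Period length = 6

6


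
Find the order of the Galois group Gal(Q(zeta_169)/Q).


|Gal(Q(zeta_169)/Q)| = phi(169)
= 156

156


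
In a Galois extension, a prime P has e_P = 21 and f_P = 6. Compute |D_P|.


|D_P| = e * f
= 21 * 6
= 126

126


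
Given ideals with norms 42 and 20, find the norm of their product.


N(IJ) = N(I) * N(J)
= 42 * 20
= 840

840


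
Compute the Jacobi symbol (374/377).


Compute (374/377) via quadratic reciprocity:
  pull out 2: (2/377) = +1  (since 377 mod 8 = 1)
  reciprocity: (187/377) -> +(377/187)
  reduce: (3/187)
  reciprocity: (3/187) -> -(187/3)
  reduce: (1/3)
  (1/3) = 1
Product of signs = -1

-1


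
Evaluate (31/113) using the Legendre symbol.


p = 113 is prime, so compute (31/113) with the reciprocity algorithm (Jacobi-symbol steps: pull out 2s via (2/n), flip via reciprocity, reduce):
  reciprocity: (31/113) -> +(113/31)
  reduce: (20/31)
  pull out 2: (2/31) = +1  (since 31 mod 8 = 7)
  pull out 2: (2/31) = +1  (since 31 mod 8 = 7)
  reciprocity: (5/31) -> +(31/5)
  reduce: (1/5)
  (1/5) = 1
Product of signs = 1
(31/113) = 1

1


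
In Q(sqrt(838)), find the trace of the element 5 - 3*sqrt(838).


Tr(a + b*sqrt(d)) = (a + b*sqrt(d)) + (a - b*sqrt(d)) = 2a
= 2 * (5)
= 10

10


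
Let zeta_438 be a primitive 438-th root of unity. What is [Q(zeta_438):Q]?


The degree equals Euler's totient phi(438).
438 = 2 * 3 * 73
phi(438) = 144

144


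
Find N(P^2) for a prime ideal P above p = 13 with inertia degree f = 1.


N(P^a) = p^(a*f)
= 13^(2*1)
= 13^2
= 169

169


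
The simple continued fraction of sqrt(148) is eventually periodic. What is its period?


Run the CF algorithm for sqrt(148).
a_0 = floor(sqrt(148)) = 12; set m_0=0, q_0=1.
Recurrence: m' = q*a - m,  q' = (d - m'^2)/q,  a' = floor((a_0 + m')/q').
  step 1: m=12, q=4, a=6
  step 2: m=12, q=1, a=24
a_2 = 2*a_0 = 24, so the period closes here.
sqrt(148) = [12; 6, 24]
Period length = 2

2


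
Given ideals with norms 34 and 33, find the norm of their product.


N(IJ) = N(I) * N(J)
= 34 * 33
= 1122

1122


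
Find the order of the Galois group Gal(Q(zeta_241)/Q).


|Gal(Q(zeta_241)/Q)| = phi(241)
= 240

240


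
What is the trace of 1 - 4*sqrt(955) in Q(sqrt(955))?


Tr(a + b*sqrt(d)) = (a + b*sqrt(d)) + (a - b*sqrt(d)) = 2a
= 2 * (1)
= 2

2


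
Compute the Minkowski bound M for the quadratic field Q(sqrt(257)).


d = 257, d mod 4 = 1, so disc(K) = d = 257; |disc(K)| = 257
Real quadratic field, so n = 2, s = r2 = 0, r1 = 2
M = (n!/n^n) * (4/pi)^s * sqrt(|disc(K)|) = (2!/2^2) * (4/pi)^0 * sqrt(257)
= 0.5 * 1.000000 * 16.031220
= 8.0156

8.0156


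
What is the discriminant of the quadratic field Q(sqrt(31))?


For K = Q(sqrt(d)) with d squarefree: disc(K) = d if d = 1 mod 4, and disc(K) = 4d if d = 2 or 3 mod 4.
Here d = 31, and d mod 4 = 3.
d = 3 mod 4, not 1 (O_K = Z[sqrt(d)]), so disc(K) = 4d = 4 * (31) = 124

124


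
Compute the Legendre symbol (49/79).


p = 79 is prime, so compute (49/79) with the reciprocity algorithm (Jacobi-symbol steps: pull out 2s via (2/n), flip via reciprocity, reduce):
  reciprocity: (49/79) -> +(79/49)
  reduce: (30/49)
  pull out 2: (2/49) = +1  (since 49 mod 8 = 1)
  reciprocity: (15/49) -> +(49/15)
  reduce: (4/15)
  pull out 2: (2/15) = +1  (since 15 mod 8 = 7)
  pull out 2: (2/15) = +1  (since 15 mod 8 = 7)
  (1/15) = 1
Product of signs = 1
(49/79) = 1

1


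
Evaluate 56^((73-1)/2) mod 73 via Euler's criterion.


p = 73 is prime and the exponent is (p-1)/2 = 36, so by Euler's criterion 56^36 = (56/73) = +1 or -1 mod 73.
Compute by square-and-multiply:
  36 = 32 + 4 (binary 100100)
  Repeated squaring mod 73: 56^1 = 56, 56^2 = 70, 56^4 = 9, 56^8 = 8, 56^16 = 64, 56^32 = 8
  56^36 = 56^32 * 56^4 = 8 * 9 mod 73
    8 * 9 = 72 = 72 mod 73
  56^36 = 72 mod 73
Result 72 = p - 1 = -1 mod 73: 56 is a quadratic non-residue mod 73. As a residue in [0, p-1] the value is 72.
56^36 mod 73 = 72

72


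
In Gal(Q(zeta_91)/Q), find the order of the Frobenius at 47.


The Frobenius at p in Gal(Q(zeta_n)/Q) = (Z/nZ)* is the class of p, so its order is ord_91(47), the smallest k >= 1 with 47^k = 1 mod 91.
n = 91 = 7 * 13, phi(91) = 72; the order divides phi(n).
Divisors of 72: 1, 2, 3, 4, 6, 8, 9, 12, 18, 24, 36, 72
Repeated squaring mod 91: 47^1 = 47, 47^2 = 25, 47^4 = 79, 47^8 = 53, 47^16 = 79, 47^32 = 53, 47^64 = 79
Test divisors in increasing order:
  k=1: 47^1 = 47 mod 91
  k=2: 47^2 = 25 mod 91
  k=3: 47^3 = 25 * 47 = 83 mod 91
  k=4: 47^4 = 79 mod 91
  k=6: 47^6 = 79 * 25 = 64 mod 91
  k=8: 47^8 = 53 mod 91
  k=9: 47^9 = 53 * 47 = 34 mod 91
  k=12: 47^12 = 53 * 79 = 1 mod 91  <- first divisor giving 1
Order = 12

12


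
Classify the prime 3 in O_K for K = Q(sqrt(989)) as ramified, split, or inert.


K = Q(sqrt(989)). Since d mod 4 = 1, disc(K) = 989.
Check p | disc: 989 mod 3 = 2.
p does not divide disc. Compute Legendre symbol (d/p):
2^((3-1)/2) mod 3 = -1
(d/p) = -1, so p is inert: (p) stays prime with e=1, f=2, g=1.
Therefore p is inert.

inert


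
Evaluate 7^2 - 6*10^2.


x^2 - d*y^2
= 7^2 - 6*10^2
= 49 - 600
= -551

-551


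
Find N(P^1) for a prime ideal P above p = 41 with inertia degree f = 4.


N(P^a) = p^(a*f)
= 41^(1*4)
= 41^4
= 2825761

2825761


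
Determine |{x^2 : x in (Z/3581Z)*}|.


For prime p, the number of non-zero quadratic residues is (p-1)/2.
= (3581-1)/2
= 1790

1790


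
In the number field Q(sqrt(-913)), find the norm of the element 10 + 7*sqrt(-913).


N(a + b*sqrt(d)) = a^2 - d*b^2
= (10)^2 - (-913)*(7)^2
= 100 + 44737
= 44837

44837


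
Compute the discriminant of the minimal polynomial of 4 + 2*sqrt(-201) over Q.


The element 4 + 2*sqrt(-201) has minimal polynomial:
x^2 - 8*x + 820
Discriminant = (-8)^2 - 4*(820)
= 64 - 3280
= -3216

-3216


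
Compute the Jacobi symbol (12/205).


Compute (12/205) via quadratic reciprocity:
  pull out 2: (2/205) = -1  (since 205 mod 8 = 5)
  pull out 2: (2/205) = -1  (since 205 mod 8 = 5)
  reciprocity: (3/205) -> +(205/3)
  reduce: (1/3)
  (1/3) = 1
Product of signs = 1

1


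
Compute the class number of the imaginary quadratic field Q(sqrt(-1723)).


K = Q(sqrt(-1723)). d mod 4 = 1, so D = disc(K) = d = -1723
h(K) equals the number of primitive reduced positive-definite forms (a, b, c) = a*x^2 + b*x*y + c*y^2 with b^2 - 4ac = D,
where reduced means |b| <= a <= c, with b >= 0 whenever |b| = a or a = c, and primitive means gcd(a, b, c) = 1.
Reduced forces 3a^2 <= |D| = 1723, so 1 <= a <= 23; b must have the parity of D, and c = (b^2 - D)/(4a) must be an integer >= a.
Enumerate a = 1..23, b in [-a, a]:
  a=1: (1, 1, 431)  [1]
  a=2..10: none
  a=11: (11, -9, 41), (11, 9, 41)  [2]
  a=12..18: none
  a=19: (19, -5, 23), (19, 5, 23)  [2]
  a=20..23: none
Total reduced forms: 1 + 2 + 2 = 5
h = 5

5


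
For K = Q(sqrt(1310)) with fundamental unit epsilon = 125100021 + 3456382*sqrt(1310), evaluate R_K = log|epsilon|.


epsilon = 125100021 + 3456382*sqrt(1310)
= 2.5020e+08
R = ln(2.5020e+08)
= 19.3378

19.3378


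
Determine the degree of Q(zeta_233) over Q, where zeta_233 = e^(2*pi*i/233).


The degree equals Euler's totient phi(233).
233 = 233
phi(233) = 232

232


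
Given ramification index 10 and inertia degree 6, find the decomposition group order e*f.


|D_P| = e * f
= 10 * 6
= 60

60


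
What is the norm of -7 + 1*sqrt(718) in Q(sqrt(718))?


N(a + b*sqrt(d)) = a^2 - d*b^2
= (-7)^2 - (718)*(1)^2
= 49 - 718
= -669

-669


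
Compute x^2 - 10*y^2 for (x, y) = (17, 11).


x^2 - d*y^2
= 17^2 - 10*11^2
= 289 - 1210
= -921

-921


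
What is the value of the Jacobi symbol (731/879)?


Compute (731/879) via quadratic reciprocity:
  reciprocity: (731/879) -> -(879/731)
  reduce: (148/731)
  pull out 2: (2/731) = -1  (since 731 mod 8 = 3)
  pull out 2: (2/731) = -1  (since 731 mod 8 = 3)
  reciprocity: (37/731) -> +(731/37)
  reduce: (28/37)
  pull out 2: (2/37) = -1  (since 37 mod 8 = 5)
  pull out 2: (2/37) = -1  (since 37 mod 8 = 5)
  reciprocity: (7/37) -> +(37/7)
  reduce: (2/7)
  pull out 2: (2/7) = +1  (since 7 mod 8 = 7)
  (1/7) = 1
Product of signs = -1

-1


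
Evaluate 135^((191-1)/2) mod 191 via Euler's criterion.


p = 191 is prime and the exponent is (p-1)/2 = 95, so by Euler's criterion 135^95 = (135/191) = +1 or -1 mod 191.
Compute by square-and-multiply:
  95 = 64 + 16 + 8 + 4 + 2 + 1 (binary 1011111)
  Repeated squaring mod 191: 135^1 = 135, 135^2 = 80, 135^4 = 97, 135^8 = 50, 135^16 = 17, 135^32 = 98, 135^64 = 54
  135^95 = 135^64 * 135^16 * 135^8 * 135^4 * 135^2 * 135^1 = 54 * 17 * 50 * 97 * 80 * 135 mod 191
    54 * 17 = 918 = 154 mod 191
    154 * 50 = 7700 = 60 mod 191
    60 * 97 = 5820 = 90 mod 191
    90 * 80 = 7200 = 133 mod 191
    133 * 135 = 17955 = 1 mod 191
  135^95 = 1 mod 191
Result 1: 135 is a quadratic residue mod 191.
135^95 mod 191 = 1

1


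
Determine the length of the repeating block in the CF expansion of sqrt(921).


Run the CF algorithm for sqrt(921).
a_0 = floor(sqrt(921)) = 30; set m_0=0, q_0=1.
Recurrence: m' = q*a - m,  q' = (d - m'^2)/q,  a' = floor((a_0 + m')/q').
  step 1: m=30, q=21, a=2
  step 2: m=12, q=37, a=1
  step 3: m=25, q=8, a=6
  step 4: m=23, q=49, a=1
  step 5: m=26, q=5, a=11
  step 6: m=29, q=16, a=3
  step 7: m=19, q=35, a=1
  step 8: m=16, q=19, a=2
  step 9: m=22, q=23, a=2
  step 10: m=24, q=15, a=3
  step 11: m=21, q=32, a=1
  step 12: m=11, q=25, a=1
  step 13: m=14, q=29, a=1
  step 14: m=15, q=24, a=1
  step 15: m=9, q=35, a=1
  step 16: m=26, q=7, a=8
  step 17: m=30, q=3, a=20
  step 18: m=30, q=7, a=8
  step 19: m=26, q=35, a=1
  step 20: m=9, q=24, a=1
  step 21: m=15, q=29, a=1
  step 22: m=14, q=25, a=1
  step 23: m=11, q=32, a=1
  step 24: m=21, q=15, a=3
  step 25: m=24, q=23, a=2
  step 26: m=22, q=19, a=2
  step 27: m=16, q=35, a=1
  step 28: m=19, q=16, a=3
  step 29: m=29, q=5, a=11
  step 30: m=26, q=49, a=1
  step 31: m=23, q=8, a=6
  step 32: m=25, q=37, a=1
  step 33: m=12, q=21, a=2
  step 34: m=30, q=1, a=60
a_34 = 2*a_0 = 60, so the period closes here.
sqrt(921) = [30; 2, 1, 6, 1, 11, 3, 1, 2, 2, 3, 1, 1, 1, 1, 1, 8, 20, 8, 1, 1, 1, 1, 1, 3, 2, 2, 1, 3, 11, 1, 6, 1, 2, 60]
Period length = 34

34


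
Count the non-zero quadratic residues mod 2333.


For prime p, the number of non-zero quadratic residues is (p-1)/2.
= (2333-1)/2
= 1166

1166


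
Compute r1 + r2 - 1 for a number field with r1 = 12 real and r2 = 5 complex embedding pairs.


By Dirichlet's unit theorem:
rank = r1 + r2 - 1
= 12 + 5 - 1
= 16

16


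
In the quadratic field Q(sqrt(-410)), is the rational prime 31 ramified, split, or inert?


K = Q(sqrt(-410)). Since d mod 4 = 2, disc(K) = -1640.
Check p | disc: -1640 mod 31 = 3.
p does not divide disc. Compute Legendre symbol (d/p):
24^((31-1)/2) mod 31 = -1
(d/p) = -1, so p is inert: (p) stays prime with e=1, f=2, g=1.
Therefore p is inert.

inert


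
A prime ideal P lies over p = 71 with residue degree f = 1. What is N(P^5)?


N(P^a) = p^(a*f)
= 71^(5*1)
= 71^5
= 1804229351

1804229351


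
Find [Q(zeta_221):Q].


The degree equals Euler's totient phi(221).
221 = 13 * 17
phi(221) = 192

192


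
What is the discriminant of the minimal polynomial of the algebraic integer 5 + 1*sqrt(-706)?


The element 5 + 1*sqrt(-706) has minimal polynomial:
x^2 - 10*x + 731
Discriminant = (-10)^2 - 4*(731)
= 100 - 2924
= -2824

-2824


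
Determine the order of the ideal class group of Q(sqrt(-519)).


K = Q(sqrt(-519)). d mod 4 = 1, so D = disc(K) = d = -519
h(K) equals the number of primitive reduced positive-definite forms (a, b, c) = a*x^2 + b*x*y + c*y^2 with b^2 - 4ac = D,
where reduced means |b| <= a <= c, with b >= 0 whenever |b| = a or a = c, and primitive means gcd(a, b, c) = 1.
Reduced forces 3a^2 <= |D| = 519, so 1 <= a <= 13; b must have the parity of D, and c = (b^2 - D)/(4a) must be an integer >= a.
Enumerate a = 1..13, b in [-a, a]:
  a=1: (1, 1, 130)  [1]
  a=2: (2, -1, 65), (2, 1, 65)  [2]
  a=3: (3, 3, 44)  [1]
  a=4: (4, -3, 33), (4, 3, 33)  [2]
  a=5: (5, -1, 26), (5, 1, 26)  [2]
  a=6: (6, -3, 22), (6, 3, 22)  [2]
  a=7: none
  a=8: (8, -5, 17), (8, 5, 17)  [2]
  a=9: none
  a=10: (10, -9, 15), (10, -1, 13), (10, 1, 13), (10, 9, 15)  [4]
  a=11: (11, -3, 12), (11, 3, 12)  [2]
  a=12..13: none
Total reduced forms: 1 + 2 + 1 + 2 + 2 + 2 + 2 + 4 + 2 = 18
h = 18

18


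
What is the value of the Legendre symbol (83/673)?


p = 673 is prime, so compute (83/673) with the reciprocity algorithm (Jacobi-symbol steps: pull out 2s via (2/n), flip via reciprocity, reduce):
  reciprocity: (83/673) -> +(673/83)
  reduce: (9/83)
  reciprocity: (9/83) -> +(83/9)
  reduce: (2/9)
  pull out 2: (2/9) = +1  (since 9 mod 8 = 1)
  (1/9) = 1
Product of signs = 1
(83/673) = 1

1


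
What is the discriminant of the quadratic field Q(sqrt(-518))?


For K = Q(sqrt(d)) with d squarefree: disc(K) = d if d = 1 mod 4, and disc(K) = 4d if d = 2 or 3 mod 4.
Here d = -518, and d mod 4 = 2.
d = 2 mod 4, not 1 (O_K = Z[sqrt(d)]), so disc(K) = 4d = 4 * (-518) = -2072

-2072


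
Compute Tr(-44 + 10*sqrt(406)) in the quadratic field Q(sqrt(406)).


Tr(a + b*sqrt(d)) = (a + b*sqrt(d)) + (a - b*sqrt(d)) = 2a
= 2 * (-44)
= -88

-88


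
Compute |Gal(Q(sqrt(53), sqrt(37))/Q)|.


The 2 square roots of distinct primes are multiplicatively independent over Q,
so [K:Q] = 2^2 and Gal(K/Q) is isomorphic to (Z/2Z)^2.
|Gal| = 2^2 = 4

4


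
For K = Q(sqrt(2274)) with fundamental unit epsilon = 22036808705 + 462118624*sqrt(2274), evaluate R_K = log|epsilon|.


epsilon = 22036808705 + 462118624*sqrt(2274)
= 4.4074e+10
R = ln(4.4074e+10)
= 24.5091

24.5091


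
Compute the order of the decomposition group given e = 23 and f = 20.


|D_P| = e * f
= 23 * 20
= 460

460


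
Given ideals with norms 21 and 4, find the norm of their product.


N(IJ) = N(I) * N(J)
= 21 * 4
= 84

84


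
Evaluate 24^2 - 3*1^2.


x^2 - d*y^2
= 24^2 - 3*1^2
= 576 - 3
= 573

573


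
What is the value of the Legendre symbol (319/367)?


p = 367 is prime, so compute (319/367) with the reciprocity algorithm (Jacobi-symbol steps: pull out 2s via (2/n), flip via reciprocity, reduce):
  reciprocity: (319/367) -> -(367/319)
  reduce: (48/319)
  pull out 2: (2/319) = +1  (since 319 mod 8 = 7)
  pull out 2: (2/319) = +1  (since 319 mod 8 = 7)
  pull out 2: (2/319) = +1  (since 319 mod 8 = 7)
  pull out 2: (2/319) = +1  (since 319 mod 8 = 7)
  reciprocity: (3/319) -> -(319/3)
  reduce: (1/3)
  (1/3) = 1
Product of signs = 1
(319/367) = 1

1


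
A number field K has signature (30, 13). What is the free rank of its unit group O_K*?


By Dirichlet's unit theorem:
rank = r1 + r2 - 1
= 30 + 13 - 1
= 42

42


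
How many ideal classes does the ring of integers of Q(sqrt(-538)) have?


K = Q(sqrt(-538)). d mod 4 = 2, so D = disc(K) = 4d = -2152
h(K) equals the number of primitive reduced positive-definite forms (a, b, c) = a*x^2 + b*x*y + c*y^2 with b^2 - 4ac = D,
where reduced means |b| <= a <= c, with b >= 0 whenever |b| = a or a = c, and primitive means gcd(a, b, c) = 1.
Reduced forces 3a^2 <= |D| = 2152, so 1 <= a <= 26; b must have the parity of D, and c = (b^2 - D)/(4a) must be an integer >= a.
Enumerate a = 1..26, b in [-a, a]:
  a=1: (1, 0, 538)  [1]
  a=2: (2, 0, 269)  [1]
  a=3..6: none
  a=7: (7, -2, 77), (7, 2, 77)  [2]
  a=8..10: none
  a=11: (11, -2, 49), (11, 2, 49)  [2]
  a=12..13: none
  a=14: (14, -12, 41), (14, 12, 41)  [2]
  a=15..21: none
  a=22: (22, -20, 29), (22, 20, 29)  [2]
  a=23..26: none
Total reduced forms: 1 + 1 + 2 + 2 + 2 + 2 = 10
h = 10

10


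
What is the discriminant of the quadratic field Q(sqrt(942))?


For K = Q(sqrt(d)) with d squarefree: disc(K) = d if d = 1 mod 4, and disc(K) = 4d if d = 2 or 3 mod 4.
Here d = 942, and d mod 4 = 2.
d = 2 mod 4, not 1 (O_K = Z[sqrt(d)]), so disc(K) = 4d = 4 * (942) = 3768

3768


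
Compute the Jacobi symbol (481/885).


Compute (481/885) via quadratic reciprocity:
  reciprocity: (481/885) -> +(885/481)
  reduce: (404/481)
  pull out 2: (2/481) = +1  (since 481 mod 8 = 1)
  pull out 2: (2/481) = +1  (since 481 mod 8 = 1)
  reciprocity: (101/481) -> +(481/101)
  reduce: (77/101)
  reciprocity: (77/101) -> +(101/77)
  reduce: (24/77)
  pull out 2: (2/77) = -1  (since 77 mod 8 = 5)
  pull out 2: (2/77) = -1  (since 77 mod 8 = 5)
  pull out 2: (2/77) = -1  (since 77 mod 8 = 5)
  reciprocity: (3/77) -> +(77/3)
  reduce: (2/3)
  pull out 2: (2/3) = -1  (since 3 mod 8 = 3)
  (1/3) = 1
Product of signs = 1

1


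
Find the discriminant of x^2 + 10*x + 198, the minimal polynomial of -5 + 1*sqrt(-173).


The element -5 + 1*sqrt(-173) has minimal polynomial:
x^2 + 10*x + 198
Discriminant = (10)^2 - 4*(198)
= 100 - 792
= -692

-692


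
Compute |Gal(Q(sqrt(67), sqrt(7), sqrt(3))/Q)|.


The 3 square roots of distinct primes are multiplicatively independent over Q,
so [K:Q] = 2^3 and Gal(K/Q) is isomorphic to (Z/2Z)^3.
|Gal| = 2^3 = 8

8


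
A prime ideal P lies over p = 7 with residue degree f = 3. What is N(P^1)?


N(P^a) = p^(a*f)
= 7^(1*3)
= 7^3
= 343

343


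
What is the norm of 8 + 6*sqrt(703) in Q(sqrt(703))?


N(a + b*sqrt(d)) = a^2 - d*b^2
= (8)^2 - (703)*(6)^2
= 64 - 25308
= -25244

-25244


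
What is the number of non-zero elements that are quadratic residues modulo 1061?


For prime p, the number of non-zero quadratic residues is (p-1)/2.
= (1061-1)/2
= 530

530


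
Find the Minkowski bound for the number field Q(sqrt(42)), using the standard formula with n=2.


d = 42, d mod 4 = 2, so disc(K) = 4d = 168; |disc(K)| = 168
Real quadratic field, so n = 2, s = r2 = 0, r1 = 2
M = (n!/n^n) * (4/pi)^s * sqrt(|disc(K)|) = (2!/2^2) * (4/pi)^0 * sqrt(168)
= 0.5 * 1.000000 * 12.961481
= 6.4807

6.4807


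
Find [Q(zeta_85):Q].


The degree equals Euler's totient phi(85).
85 = 5 * 17
phi(85) = 64

64


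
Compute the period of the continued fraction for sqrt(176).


Run the CF algorithm for sqrt(176).
a_0 = floor(sqrt(176)) = 13; set m_0=0, q_0=1.
Recurrence: m' = q*a - m,  q' = (d - m'^2)/q,  a' = floor((a_0 + m')/q').
  step 1: m=13, q=7, a=3
  step 2: m=8, q=16, a=1
  step 3: m=8, q=7, a=3
  step 4: m=13, q=1, a=26
a_4 = 2*a_0 = 26, so the period closes here.
sqrt(176) = [13; 3, 1, 3, 26]
Period length = 4

4


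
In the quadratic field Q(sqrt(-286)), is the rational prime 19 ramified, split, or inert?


K = Q(sqrt(-286)). Since d mod 4 = 2, disc(K) = -1144.
Check p | disc: -1144 mod 19 = 15.
p does not divide disc. Compute Legendre symbol (d/p):
18^((19-1)/2) mod 19 = -1
(d/p) = -1, so p is inert: (p) stays prime with e=1, f=2, g=1.
Therefore p is inert.

inert


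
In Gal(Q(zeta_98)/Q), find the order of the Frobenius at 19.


The Frobenius at p in Gal(Q(zeta_n)/Q) = (Z/nZ)* is the class of p, so its order is ord_98(19), the smallest k >= 1 with 19^k = 1 mod 98.
n = 98 = 2 * 7^2, phi(98) = 42; the order divides phi(n).
Divisors of 42: 1, 2, 3, 6, 7, 14, 21, 42
Repeated squaring mod 98: 19^1 = 19, 19^2 = 67, 19^4 = 79, 19^8 = 67, 19^16 = 79, 19^32 = 67
Test divisors in increasing order:
  k=1: 19^1 = 19 mod 98
  k=2: 19^2 = 67 mod 98
  k=3: 19^3 = 67 * 19 = 97 mod 98
  k=6: 19^6 = 79 * 67 = 1 mod 98  <- first divisor giving 1
Order = 6

6


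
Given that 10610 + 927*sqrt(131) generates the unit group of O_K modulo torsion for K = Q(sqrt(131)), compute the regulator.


epsilon = 10610 + 927*sqrt(131)
= 21220.0000
R = ln(21220.0000)
= 9.9627

9.9627


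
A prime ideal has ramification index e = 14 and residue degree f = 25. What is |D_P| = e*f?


|D_P| = e * f
= 14 * 25
= 350

350


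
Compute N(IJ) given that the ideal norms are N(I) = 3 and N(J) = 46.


N(IJ) = N(I) * N(J)
= 3 * 46
= 138

138


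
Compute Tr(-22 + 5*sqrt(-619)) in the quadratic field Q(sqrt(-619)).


Tr(a + b*sqrt(d)) = (a + b*sqrt(d)) + (a - b*sqrt(d)) = 2a
= 2 * (-22)
= -44

-44


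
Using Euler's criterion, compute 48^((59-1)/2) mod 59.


p = 59 is prime and the exponent is (p-1)/2 = 29, so by Euler's criterion 48^29 = (48/59) = +1 or -1 mod 59.
Compute by square-and-multiply:
  29 = 16 + 8 + 4 + 1 (binary 11101)
  Repeated squaring mod 59: 48^1 = 48, 48^2 = 3, 48^4 = 9, 48^8 = 22, 48^16 = 12
  48^29 = 48^16 * 48^8 * 48^4 * 48^1 = 12 * 22 * 9 * 48 mod 59
    12 * 22 = 264 = 28 mod 59
    28 * 9 = 252 = 16 mod 59
    16 * 48 = 768 = 1 mod 59
  48^29 = 1 mod 59
Result 1: 48 is a quadratic residue mod 59.
48^29 mod 59 = 1

1


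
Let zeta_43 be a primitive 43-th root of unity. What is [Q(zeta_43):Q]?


The degree equals Euler's totient phi(43).
43 = 43
phi(43) = 42

42


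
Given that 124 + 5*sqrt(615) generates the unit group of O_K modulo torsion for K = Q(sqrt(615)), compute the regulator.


epsilon = 124 + 5*sqrt(615)
= 247.9960
R = ln(247.9960)
= 5.5134

5.5134


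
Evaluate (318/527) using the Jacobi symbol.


Compute (318/527) via quadratic reciprocity:
  pull out 2: (2/527) = +1  (since 527 mod 8 = 7)
  reciprocity: (159/527) -> -(527/159)
  reduce: (50/159)
  pull out 2: (2/159) = +1  (since 159 mod 8 = 7)
  reciprocity: (25/159) -> +(159/25)
  reduce: (9/25)
  reciprocity: (9/25) -> +(25/9)
  reduce: (7/9)
  reciprocity: (7/9) -> +(9/7)
  reduce: (2/7)
  pull out 2: (2/7) = +1  (since 7 mod 8 = 7)
  (1/7) = 1
Product of signs = -1

-1


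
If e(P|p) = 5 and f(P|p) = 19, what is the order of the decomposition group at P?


|D_P| = e * f
= 5 * 19
= 95

95


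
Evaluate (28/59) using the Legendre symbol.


p = 59 is prime, so compute (28/59) with the reciprocity algorithm (Jacobi-symbol steps: pull out 2s via (2/n), flip via reciprocity, reduce):
  pull out 2: (2/59) = -1  (since 59 mod 8 = 3)
  pull out 2: (2/59) = -1  (since 59 mod 8 = 3)
  reciprocity: (7/59) -> -(59/7)
  reduce: (3/7)
  reciprocity: (3/7) -> -(7/3)
  reduce: (1/3)
  (1/3) = 1
Product of signs = 1
(28/59) = 1

1


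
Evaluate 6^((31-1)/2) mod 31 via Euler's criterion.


p = 31 is prime and the exponent is (p-1)/2 = 15, so by Euler's criterion 6^15 = (6/31) = +1 or -1 mod 31.
Compute by square-and-multiply:
  15 = 8 + 4 + 2 + 1 (binary 1111)
  Repeated squaring mod 31: 6^1 = 6, 6^2 = 5, 6^4 = 25, 6^8 = 5
  6^15 = 6^8 * 6^4 * 6^2 * 6^1 = 5 * 25 * 5 * 6 mod 31
    5 * 25 = 125 = 1 mod 31
    1 * 5 = 5 = 5 mod 31
    5 * 6 = 30 = 30 mod 31
  6^15 = 30 mod 31
Result 30 = p - 1 = -1 mod 31: 6 is a quadratic non-residue mod 31. As a residue in [0, p-1] the value is 30.
6^15 mod 31 = 30

30


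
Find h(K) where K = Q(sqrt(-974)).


K = Q(sqrt(-974)). d mod 4 = 2, so D = disc(K) = 4d = -3896
h(K) equals the number of primitive reduced positive-definite forms (a, b, c) = a*x^2 + b*x*y + c*y^2 with b^2 - 4ac = D,
where reduced means |b| <= a <= c, with b >= 0 whenever |b| = a or a = c, and primitive means gcd(a, b, c) = 1.
Reduced forces 3a^2 <= |D| = 3896, so 1 <= a <= 36; b must have the parity of D, and c = (b^2 - D)/(4a) must be an integer >= a.
Enumerate a = 1..36, b in [-a, a]:
  a=1: (1, 0, 974)  [1]
  a=2: (2, 0, 487)  [1]
  a=3: (3, -2, 325), (3, 2, 325)  [2]
  a=4: none
  a=5: (5, -2, 195), (5, 2, 195)  [2]
  a=6: (6, -4, 163), (6, 4, 163)  [2]
  a=7..8: none
  a=9: (9, -8, 110), (9, 8, 110)  [2]
  a=10: (10, -8, 99), (10, 8, 99)  [2]
  a=11: (11, -8, 90), (11, 8, 90)  [2]
  a=12: none
  a=13: (13, -2, 75), (13, 2, 75)  [2]
  a=14: none
  a=15: (15, -8, 66), (15, -2, 65), (15, 2, 65), (15, 8, 66)  [4]
  a=16..17: none
  a=18: (18, -8, 55), (18, 8, 55)  [2]
  a=19..21: none
  a=22: (22, -8, 45), (22, 8, 45)  [2]
  a=23..24: none
  a=25: (25, -2, 39), (25, 2, 39)  [2]
  a=26: (26, -24, 43), (26, 24, 43)  [2]
  a=27: (27, -10, 37), (27, 10, 37)  [2]
  a=28..29: none
  a=30: (30, -28, 39), (30, -8, 33), (30, 8, 33), (30, 28, 39)  [4]
  a=31: (31, -14, 33), (31, 14, 33)  [2]
  a=32..36: none
Total reduced forms: 1 + 1 + 2 + 2 + 2 + 2 + 2 + 2 + 2 + 4 + 2 + 2 + 2 + 2 + 2 + 4 + 2 = 36
h = 36

36


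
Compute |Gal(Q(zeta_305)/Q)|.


|Gal(Q(zeta_305)/Q)| = phi(305)
= 240

240


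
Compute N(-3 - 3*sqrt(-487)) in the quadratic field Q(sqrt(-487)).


N(a + b*sqrt(d)) = a^2 - d*b^2
= (-3)^2 - (-487)*(-3)^2
= 9 + 4383
= 4392

4392


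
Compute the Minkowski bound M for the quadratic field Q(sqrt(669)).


d = 669, d mod 4 = 1, so disc(K) = d = 669; |disc(K)| = 669
Real quadratic field, so n = 2, s = r2 = 0, r1 = 2
M = (n!/n^n) * (4/pi)^s * sqrt(|disc(K)|) = (2!/2^2) * (4/pi)^0 * sqrt(669)
= 0.5 * 1.000000 * 25.865034
= 12.9325

12.9325


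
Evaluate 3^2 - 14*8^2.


x^2 - d*y^2
= 3^2 - 14*8^2
= 9 - 896
= -887

-887


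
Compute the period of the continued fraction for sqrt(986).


Run the CF algorithm for sqrt(986).
a_0 = floor(sqrt(986)) = 31; set m_0=0, q_0=1.
Recurrence: m' = q*a - m,  q' = (d - m'^2)/q,  a' = floor((a_0 + m')/q').
  step 1: m=31, q=25, a=2
  step 2: m=19, q=25, a=2
  step 3: m=31, q=1, a=62
a_3 = 2*a_0 = 62, so the period closes here.
sqrt(986) = [31; 2, 2, 62]
Period length = 3

3


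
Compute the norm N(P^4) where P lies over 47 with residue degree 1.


N(P^a) = p^(a*f)
= 47^(4*1)
= 47^4
= 4879681

4879681


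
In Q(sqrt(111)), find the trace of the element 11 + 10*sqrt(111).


Tr(a + b*sqrt(d)) = (a + b*sqrt(d)) + (a - b*sqrt(d)) = 2a
= 2 * (11)
= 22

22


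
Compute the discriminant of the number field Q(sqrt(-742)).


For K = Q(sqrt(d)) with d squarefree: disc(K) = d if d = 1 mod 4, and disc(K) = 4d if d = 2 or 3 mod 4.
Here d = -742, and d mod 4 = 2.
d = 2 mod 4, not 1 (O_K = Z[sqrt(d)]), so disc(K) = 4d = 4 * (-742) = -2968

-2968


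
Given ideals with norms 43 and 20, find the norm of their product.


N(IJ) = N(I) * N(J)
= 43 * 20
= 860

860


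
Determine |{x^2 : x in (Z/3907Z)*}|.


For prime p, the number of non-zero quadratic residues is (p-1)/2.
= (3907-1)/2
= 1953

1953


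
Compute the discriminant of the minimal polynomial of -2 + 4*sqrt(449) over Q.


The element -2 + 4*sqrt(449) has minimal polynomial:
x^2 + 4*x - 7180
Discriminant = (4)^2 - 4*(-7180)
= 16 + 28720
= 28736

28736


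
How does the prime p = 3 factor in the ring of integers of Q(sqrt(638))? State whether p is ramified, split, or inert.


K = Q(sqrt(638)). Since d mod 4 = 2, disc(K) = 2552.
Check p | disc: 2552 mod 3 = 2.
p does not divide disc. Compute Legendre symbol (d/p):
2^((3-1)/2) mod 3 = -1
(d/p) = -1, so p is inert: (p) stays prime with e=1, f=2, g=1.
Therefore p is inert.

inert


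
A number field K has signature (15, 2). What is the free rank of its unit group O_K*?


By Dirichlet's unit theorem:
rank = r1 + r2 - 1
= 15 + 2 - 1
= 16

16
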